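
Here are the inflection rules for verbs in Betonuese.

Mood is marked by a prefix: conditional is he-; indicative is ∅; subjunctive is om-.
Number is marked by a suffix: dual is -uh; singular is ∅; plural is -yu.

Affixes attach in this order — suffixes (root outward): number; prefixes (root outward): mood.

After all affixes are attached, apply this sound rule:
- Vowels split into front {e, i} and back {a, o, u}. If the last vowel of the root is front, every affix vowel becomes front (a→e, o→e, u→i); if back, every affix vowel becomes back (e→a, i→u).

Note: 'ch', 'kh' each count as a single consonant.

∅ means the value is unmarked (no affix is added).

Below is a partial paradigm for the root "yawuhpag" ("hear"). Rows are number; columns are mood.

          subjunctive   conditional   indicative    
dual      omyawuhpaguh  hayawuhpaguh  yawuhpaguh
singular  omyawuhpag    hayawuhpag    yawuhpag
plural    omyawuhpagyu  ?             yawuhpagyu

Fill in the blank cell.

Attach mood conditional he- → heyawuhpag.
Attach number plural -yu → heyawuhpagyu.
Apply vowel harmony: heyawuhpagyu → hayawuhpagyu.

hayawuhpagyu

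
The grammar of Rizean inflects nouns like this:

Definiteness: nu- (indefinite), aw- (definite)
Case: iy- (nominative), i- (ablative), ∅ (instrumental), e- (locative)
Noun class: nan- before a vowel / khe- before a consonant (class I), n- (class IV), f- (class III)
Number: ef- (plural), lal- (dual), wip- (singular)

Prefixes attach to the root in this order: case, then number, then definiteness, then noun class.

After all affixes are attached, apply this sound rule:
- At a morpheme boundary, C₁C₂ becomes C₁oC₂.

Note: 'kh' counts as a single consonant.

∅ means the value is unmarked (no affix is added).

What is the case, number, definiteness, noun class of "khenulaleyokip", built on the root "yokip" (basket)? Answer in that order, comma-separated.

locative, dual, indefinite, class I

Segment: khe-nu-lal-e-yokip.
case: e- → locative.
number: lal- → dual.
definiteness: nu- → indefinite.
noun class: nan/khe- → class I.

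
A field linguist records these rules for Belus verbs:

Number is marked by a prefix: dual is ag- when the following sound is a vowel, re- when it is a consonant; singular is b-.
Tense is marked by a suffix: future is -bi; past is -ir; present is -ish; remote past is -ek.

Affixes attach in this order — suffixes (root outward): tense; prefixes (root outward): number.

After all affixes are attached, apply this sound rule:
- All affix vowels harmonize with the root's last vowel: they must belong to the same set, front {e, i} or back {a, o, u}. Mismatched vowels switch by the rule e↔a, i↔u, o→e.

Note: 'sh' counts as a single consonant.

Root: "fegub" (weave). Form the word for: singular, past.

bfegubur

Attach tense past -ir → fegubir.
Attach number singular b- → bfegubir.
Apply vowel harmony: bfegubir → bfegubur.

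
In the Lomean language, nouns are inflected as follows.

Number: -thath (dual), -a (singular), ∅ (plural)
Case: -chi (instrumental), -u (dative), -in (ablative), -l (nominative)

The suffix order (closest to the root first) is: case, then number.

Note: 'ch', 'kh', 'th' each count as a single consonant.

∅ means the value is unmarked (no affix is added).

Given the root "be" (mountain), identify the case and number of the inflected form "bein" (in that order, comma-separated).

ablative, plural

Segment: be-in.
case: -in → ablative.
number: ∅ → plural.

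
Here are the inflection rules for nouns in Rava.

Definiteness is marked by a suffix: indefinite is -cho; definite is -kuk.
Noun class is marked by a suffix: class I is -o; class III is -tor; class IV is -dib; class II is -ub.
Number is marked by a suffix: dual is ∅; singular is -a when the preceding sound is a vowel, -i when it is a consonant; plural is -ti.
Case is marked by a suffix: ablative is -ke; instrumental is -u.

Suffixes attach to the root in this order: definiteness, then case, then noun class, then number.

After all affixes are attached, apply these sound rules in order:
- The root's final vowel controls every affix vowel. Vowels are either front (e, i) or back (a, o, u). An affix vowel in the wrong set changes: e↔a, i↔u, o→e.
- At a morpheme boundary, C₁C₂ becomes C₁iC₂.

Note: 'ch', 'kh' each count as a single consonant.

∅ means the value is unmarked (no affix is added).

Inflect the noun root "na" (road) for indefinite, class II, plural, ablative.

nachokaubitu

Attach definiteness indefinite -cho → nacho.
Attach case ablative -ke → nachoke.
Attach noun class class II -ub → nachokeub.
Attach number plural -ti → nachokeubti.
Apply vowel harmony: nachokeubti → nachokaubtu.
Apply epenthesis: nachokaubtu → nachokaubitu.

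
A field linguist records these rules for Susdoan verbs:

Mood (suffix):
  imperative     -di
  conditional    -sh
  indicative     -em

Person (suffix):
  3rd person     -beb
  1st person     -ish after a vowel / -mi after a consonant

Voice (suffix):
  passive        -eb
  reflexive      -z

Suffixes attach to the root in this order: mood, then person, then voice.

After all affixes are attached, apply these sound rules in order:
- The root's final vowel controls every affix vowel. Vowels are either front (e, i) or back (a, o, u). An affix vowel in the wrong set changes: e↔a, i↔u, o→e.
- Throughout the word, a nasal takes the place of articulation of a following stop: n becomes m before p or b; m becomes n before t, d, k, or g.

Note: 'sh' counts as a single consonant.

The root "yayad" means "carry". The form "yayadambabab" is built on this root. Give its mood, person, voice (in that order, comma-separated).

Segment: yayad-em-beb-eb.
mood: -em → indicative.
person: -beb → 3rd person.
voice: -eb → passive.

indicative, 3rd person, passive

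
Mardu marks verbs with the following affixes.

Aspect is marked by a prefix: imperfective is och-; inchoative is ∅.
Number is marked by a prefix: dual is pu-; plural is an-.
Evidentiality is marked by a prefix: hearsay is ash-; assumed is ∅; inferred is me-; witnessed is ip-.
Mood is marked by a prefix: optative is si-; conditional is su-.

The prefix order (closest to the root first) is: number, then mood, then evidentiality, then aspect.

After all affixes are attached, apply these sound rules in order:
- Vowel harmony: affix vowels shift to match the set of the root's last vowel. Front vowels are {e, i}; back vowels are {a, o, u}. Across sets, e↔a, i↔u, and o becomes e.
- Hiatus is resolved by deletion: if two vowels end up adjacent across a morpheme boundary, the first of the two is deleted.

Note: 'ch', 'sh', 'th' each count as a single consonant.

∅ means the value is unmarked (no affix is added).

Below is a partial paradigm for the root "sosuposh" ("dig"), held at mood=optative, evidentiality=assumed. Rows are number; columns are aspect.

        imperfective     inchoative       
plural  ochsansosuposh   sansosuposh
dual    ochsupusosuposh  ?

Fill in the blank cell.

Attach number dual pu- → pusosuposh.
Attach mood optative si- → sipusosuposh.
evidentiality = assumed: zero marking, form stays sipusosuposh.
aspect = inchoative: zero marking, form stays sipusosuposh.
Apply vowel harmony: sipusosuposh → supusosuposh.
Vowel deletion: no change.

supusosuposh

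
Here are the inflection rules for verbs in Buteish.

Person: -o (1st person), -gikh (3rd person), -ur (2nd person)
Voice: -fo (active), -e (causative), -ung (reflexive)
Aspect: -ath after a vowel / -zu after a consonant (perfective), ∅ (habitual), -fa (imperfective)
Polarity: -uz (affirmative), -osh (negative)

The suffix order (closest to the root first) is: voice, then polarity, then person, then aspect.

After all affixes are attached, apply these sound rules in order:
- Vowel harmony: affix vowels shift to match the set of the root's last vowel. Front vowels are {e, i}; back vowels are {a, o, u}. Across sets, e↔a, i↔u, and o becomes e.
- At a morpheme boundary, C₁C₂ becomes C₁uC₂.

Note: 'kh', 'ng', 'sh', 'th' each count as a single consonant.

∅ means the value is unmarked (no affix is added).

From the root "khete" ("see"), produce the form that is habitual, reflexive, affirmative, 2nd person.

kheteingizir

Attach voice reflexive -ung → kheteung.
Attach polarity affirmative -uz → kheteunguz.
Attach person 2nd person -ur → kheteunguzur.
aspect = habitual: zero marking, form stays kheteunguzur.
Apply vowel harmony: kheteunguzur → kheteingizir.
Epenthesis: no change.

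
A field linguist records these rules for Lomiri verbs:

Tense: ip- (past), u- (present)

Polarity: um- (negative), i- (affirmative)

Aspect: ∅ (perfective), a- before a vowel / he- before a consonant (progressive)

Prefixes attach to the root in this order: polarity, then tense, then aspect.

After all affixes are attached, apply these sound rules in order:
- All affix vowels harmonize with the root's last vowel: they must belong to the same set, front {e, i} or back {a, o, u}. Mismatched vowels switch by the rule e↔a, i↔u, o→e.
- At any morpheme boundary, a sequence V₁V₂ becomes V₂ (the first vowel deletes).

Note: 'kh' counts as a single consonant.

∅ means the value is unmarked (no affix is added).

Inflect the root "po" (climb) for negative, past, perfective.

Attach polarity negative um- → umpo.
Attach tense past ip- → ipumpo.
aspect = perfective: zero marking, form stays ipumpo.
Apply vowel harmony: ipumpo → upumpo.
Vowel deletion: no change.

upumpo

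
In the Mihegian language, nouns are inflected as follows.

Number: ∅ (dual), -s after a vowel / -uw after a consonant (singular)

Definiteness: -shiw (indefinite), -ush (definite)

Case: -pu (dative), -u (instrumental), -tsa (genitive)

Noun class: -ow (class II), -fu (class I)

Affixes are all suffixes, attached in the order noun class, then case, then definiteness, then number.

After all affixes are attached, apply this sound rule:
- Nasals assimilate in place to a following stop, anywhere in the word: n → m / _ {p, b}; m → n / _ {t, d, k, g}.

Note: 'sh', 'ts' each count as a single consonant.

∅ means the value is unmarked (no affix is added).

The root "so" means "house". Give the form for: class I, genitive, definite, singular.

sofutsaushuw

Attach noun class class I -fu → sofu.
Attach case genitive -tsa → sofutsa.
Attach definiteness definite -ush → sofutsaush.
Attach number singular -uw (after consonant 'sh') → sofutsaushuw.
Nasal assimilation: no change.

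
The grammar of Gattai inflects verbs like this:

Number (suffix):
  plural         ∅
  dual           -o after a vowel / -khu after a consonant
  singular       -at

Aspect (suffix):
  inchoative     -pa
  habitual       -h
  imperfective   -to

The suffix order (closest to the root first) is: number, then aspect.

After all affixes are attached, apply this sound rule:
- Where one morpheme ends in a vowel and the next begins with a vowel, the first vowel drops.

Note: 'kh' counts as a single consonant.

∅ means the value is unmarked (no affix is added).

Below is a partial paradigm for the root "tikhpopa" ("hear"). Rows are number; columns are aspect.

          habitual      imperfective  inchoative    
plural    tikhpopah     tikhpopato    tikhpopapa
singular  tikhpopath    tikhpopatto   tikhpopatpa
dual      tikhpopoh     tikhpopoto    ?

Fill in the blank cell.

Attach number dual -o (after vowel 'a') → tikhpopao.
Attach aspect inchoative -pa → tikhpopaopa.
Apply vowel deletion: tikhpopaopa → tikhpopopa.

tikhpopopa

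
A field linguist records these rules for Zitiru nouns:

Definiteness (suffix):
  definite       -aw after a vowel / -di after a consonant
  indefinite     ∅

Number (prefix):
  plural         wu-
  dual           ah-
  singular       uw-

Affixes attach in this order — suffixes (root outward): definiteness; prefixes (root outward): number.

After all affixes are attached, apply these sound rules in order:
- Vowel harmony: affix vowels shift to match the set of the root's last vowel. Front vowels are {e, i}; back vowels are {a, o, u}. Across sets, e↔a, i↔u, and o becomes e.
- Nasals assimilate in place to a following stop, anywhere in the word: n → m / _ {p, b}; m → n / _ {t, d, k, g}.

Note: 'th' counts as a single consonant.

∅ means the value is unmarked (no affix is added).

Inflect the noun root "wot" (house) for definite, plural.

Attach number plural wu- → wuwot.
Attach definiteness definite -di (after consonant 't') → wuwotdi.
Apply vowel harmony: wuwotdi → wuwotdu.
Nasal assimilation: no change.

wuwotdu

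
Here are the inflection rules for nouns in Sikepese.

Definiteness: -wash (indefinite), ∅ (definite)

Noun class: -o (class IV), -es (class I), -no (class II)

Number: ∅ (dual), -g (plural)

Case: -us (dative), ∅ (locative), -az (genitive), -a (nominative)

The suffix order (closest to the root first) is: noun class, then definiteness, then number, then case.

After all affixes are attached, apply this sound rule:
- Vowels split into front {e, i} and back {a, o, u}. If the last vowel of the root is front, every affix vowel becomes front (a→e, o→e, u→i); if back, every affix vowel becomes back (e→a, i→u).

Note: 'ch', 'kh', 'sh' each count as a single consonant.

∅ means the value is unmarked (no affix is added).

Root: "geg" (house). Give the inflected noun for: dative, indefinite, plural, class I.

Attach noun class class I -es → geges.
Attach definiteness indefinite -wash → gegeswash.
Attach number plural -g → gegeswashg.
Attach case dative -us → gegeswashgus.
Apply vowel harmony: gegeswashgus → gegesweshgis.

gegesweshgis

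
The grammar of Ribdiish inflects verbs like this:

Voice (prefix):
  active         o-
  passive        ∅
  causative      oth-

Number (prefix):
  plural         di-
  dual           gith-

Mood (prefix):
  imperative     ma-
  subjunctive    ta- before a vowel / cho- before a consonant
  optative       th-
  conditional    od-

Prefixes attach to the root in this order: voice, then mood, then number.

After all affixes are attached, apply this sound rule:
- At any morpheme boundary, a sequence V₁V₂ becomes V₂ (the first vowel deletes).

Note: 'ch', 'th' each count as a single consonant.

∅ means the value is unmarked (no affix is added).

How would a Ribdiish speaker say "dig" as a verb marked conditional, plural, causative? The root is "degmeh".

Attach voice causative oth- → othdegmeh.
Attach mood conditional od- → odothdegmeh.
Attach number plural di- → diodothdegmeh.
Apply vowel deletion: diodothdegmeh → dodothdegmeh.

dodothdegmeh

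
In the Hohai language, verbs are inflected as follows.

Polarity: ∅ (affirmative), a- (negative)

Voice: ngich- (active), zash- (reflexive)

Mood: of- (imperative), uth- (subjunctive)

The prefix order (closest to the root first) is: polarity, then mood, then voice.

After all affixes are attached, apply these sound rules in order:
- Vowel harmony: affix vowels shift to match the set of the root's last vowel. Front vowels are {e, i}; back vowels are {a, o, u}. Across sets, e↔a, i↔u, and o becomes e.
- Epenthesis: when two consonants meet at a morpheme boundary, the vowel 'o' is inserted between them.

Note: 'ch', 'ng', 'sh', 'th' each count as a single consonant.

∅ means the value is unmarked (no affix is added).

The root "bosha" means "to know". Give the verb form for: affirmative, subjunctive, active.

polarity = affirmative: zero marking, form stays bosha.
Attach mood subjunctive uth- → uthbosha.
Attach voice active ngich- → ngichuthbosha.
Apply vowel harmony: ngichuthbosha → nguchuthbosha.
Apply epenthesis: nguchuthbosha → nguchuthobosha.

nguchuthobosha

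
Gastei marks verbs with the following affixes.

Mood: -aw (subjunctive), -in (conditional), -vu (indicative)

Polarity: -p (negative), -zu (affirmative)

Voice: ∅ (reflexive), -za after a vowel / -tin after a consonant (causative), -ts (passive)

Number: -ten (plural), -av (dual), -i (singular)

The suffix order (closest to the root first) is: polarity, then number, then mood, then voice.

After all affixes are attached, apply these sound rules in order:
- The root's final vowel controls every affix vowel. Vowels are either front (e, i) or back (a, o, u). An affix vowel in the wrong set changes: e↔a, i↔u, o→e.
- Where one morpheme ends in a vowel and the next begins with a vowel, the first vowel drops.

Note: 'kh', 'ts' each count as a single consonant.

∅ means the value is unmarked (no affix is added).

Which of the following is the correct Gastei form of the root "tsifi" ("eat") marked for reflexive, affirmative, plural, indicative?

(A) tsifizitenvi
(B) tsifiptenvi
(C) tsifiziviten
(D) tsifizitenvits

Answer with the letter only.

Attach polarity affirmative -zu → tsifizu.
Attach number plural -ten → tsifizuten.
Attach mood indicative -vu → tsifizutenvu.
voice = reflexive: zero marking, form stays tsifizutenvu.
Apply vowel harmony: tsifizutenvu → tsifizitenvi.
Vowel deletion: no change.
So the correct form is tsifizitenvi, option (A).
(C) tsifiziviten is wrong: it has the affixes in the wrong order.
(D) tsifizitenvits is wrong: it uses passive instead of reflexive for voice.
(B) tsifiptenvi is wrong: it uses negative instead of affirmative for polarity.

A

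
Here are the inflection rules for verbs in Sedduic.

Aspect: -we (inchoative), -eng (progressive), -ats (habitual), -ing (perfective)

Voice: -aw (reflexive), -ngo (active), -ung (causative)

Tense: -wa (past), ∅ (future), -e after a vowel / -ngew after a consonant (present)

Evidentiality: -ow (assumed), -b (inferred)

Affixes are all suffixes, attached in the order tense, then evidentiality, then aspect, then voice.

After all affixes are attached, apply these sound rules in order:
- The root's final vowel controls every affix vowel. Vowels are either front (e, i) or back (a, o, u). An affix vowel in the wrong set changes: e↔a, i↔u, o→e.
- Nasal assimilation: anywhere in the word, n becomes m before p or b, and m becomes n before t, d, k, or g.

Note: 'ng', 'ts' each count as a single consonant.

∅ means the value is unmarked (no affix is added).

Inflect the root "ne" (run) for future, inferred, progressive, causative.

nebenging

tense = future: zero marking, form stays ne.
Attach evidentiality inferred -b → neb.
Attach aspect progressive -eng → nebeng.
Attach voice causative -ung → nebengung.
Apply vowel harmony: nebengung → nebenging.
Nasal assimilation: no change.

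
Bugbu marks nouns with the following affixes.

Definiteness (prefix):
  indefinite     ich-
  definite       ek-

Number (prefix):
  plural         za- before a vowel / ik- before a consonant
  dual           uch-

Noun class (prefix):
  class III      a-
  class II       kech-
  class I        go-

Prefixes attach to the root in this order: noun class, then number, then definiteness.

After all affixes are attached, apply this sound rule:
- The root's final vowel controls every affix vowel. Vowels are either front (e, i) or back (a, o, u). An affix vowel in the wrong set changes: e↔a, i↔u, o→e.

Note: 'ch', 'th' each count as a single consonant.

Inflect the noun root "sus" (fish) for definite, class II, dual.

akuchkachsus

Attach noun class class II kech- → kechsus.
Attach number dual uch- → uchkechsus.
Attach definiteness definite ek- → ekuchkechsus.
Apply vowel harmony: ekuchkechsus → akuchkachsus.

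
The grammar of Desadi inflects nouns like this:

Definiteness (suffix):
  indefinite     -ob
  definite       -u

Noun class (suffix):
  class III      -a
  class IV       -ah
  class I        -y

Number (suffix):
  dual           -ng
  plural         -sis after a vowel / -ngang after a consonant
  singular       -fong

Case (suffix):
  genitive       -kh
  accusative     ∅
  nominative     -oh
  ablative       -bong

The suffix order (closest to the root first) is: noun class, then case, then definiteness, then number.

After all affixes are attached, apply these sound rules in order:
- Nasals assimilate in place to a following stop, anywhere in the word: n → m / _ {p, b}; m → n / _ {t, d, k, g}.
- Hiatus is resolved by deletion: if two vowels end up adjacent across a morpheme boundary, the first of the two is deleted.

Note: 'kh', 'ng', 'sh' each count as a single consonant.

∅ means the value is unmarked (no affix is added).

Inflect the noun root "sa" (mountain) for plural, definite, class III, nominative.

sohusis

Attach noun class class III -a → saa.
Attach case nominative -oh → saaoh.
Attach definiteness definite -u → saaohu.
Attach number plural -sis (after vowel 'u') → saaohusis.
Nasal assimilation: no change.
Apply vowel deletion: saaohusis → sohusis.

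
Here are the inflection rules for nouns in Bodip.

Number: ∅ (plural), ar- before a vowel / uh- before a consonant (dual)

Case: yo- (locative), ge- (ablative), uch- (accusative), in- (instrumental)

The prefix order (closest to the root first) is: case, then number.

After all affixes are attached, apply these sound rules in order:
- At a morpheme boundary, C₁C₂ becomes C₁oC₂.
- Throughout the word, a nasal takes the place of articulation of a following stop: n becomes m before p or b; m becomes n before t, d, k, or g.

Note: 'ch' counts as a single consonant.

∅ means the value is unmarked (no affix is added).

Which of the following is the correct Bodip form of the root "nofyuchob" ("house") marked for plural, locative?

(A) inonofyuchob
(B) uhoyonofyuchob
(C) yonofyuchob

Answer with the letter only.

C

Attach case locative yo- → yonofyuchob.
number = plural: zero marking, form stays yonofyuchob.
Epenthesis: no change.
Nasal assimilation: no change.
So the correct form is yonofyuchob, option (C).
(B) uhoyonofyuchob is wrong: it uses dual instead of plural for number.
(A) inonofyuchob is wrong: it uses instrumental instead of locative for case.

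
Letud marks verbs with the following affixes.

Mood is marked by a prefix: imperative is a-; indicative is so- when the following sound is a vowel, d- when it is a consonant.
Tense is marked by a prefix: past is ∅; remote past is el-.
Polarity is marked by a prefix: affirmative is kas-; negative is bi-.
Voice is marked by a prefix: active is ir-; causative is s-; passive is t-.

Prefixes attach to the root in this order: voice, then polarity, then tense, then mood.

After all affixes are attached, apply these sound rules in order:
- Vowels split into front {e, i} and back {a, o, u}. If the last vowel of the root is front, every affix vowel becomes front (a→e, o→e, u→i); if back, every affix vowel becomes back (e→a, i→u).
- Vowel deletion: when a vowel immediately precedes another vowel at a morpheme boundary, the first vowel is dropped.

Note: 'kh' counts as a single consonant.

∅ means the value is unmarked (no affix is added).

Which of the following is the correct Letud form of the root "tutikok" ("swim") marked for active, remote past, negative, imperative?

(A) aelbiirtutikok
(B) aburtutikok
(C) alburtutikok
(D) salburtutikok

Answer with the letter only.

Attach voice active ir- → irtutikok.
Attach polarity negative bi- → biirtutikok.
Attach tense remote past el- → elbiirtutikok.
Attach mood imperative a- → aelbiirtutikok.
Apply vowel harmony: aelbiirtutikok → aalbuurtutikok.
Apply vowel deletion: aalbuurtutikok → alburtutikok.
So the correct form is alburtutikok, option (C).
(B) aburtutikok is wrong: it uses past instead of remote past for tense.
(D) salburtutikok is wrong: it uses indicative instead of imperative for mood.
(A) aelbiirtutikok is wrong: it fails to apply the sound rule(s).

C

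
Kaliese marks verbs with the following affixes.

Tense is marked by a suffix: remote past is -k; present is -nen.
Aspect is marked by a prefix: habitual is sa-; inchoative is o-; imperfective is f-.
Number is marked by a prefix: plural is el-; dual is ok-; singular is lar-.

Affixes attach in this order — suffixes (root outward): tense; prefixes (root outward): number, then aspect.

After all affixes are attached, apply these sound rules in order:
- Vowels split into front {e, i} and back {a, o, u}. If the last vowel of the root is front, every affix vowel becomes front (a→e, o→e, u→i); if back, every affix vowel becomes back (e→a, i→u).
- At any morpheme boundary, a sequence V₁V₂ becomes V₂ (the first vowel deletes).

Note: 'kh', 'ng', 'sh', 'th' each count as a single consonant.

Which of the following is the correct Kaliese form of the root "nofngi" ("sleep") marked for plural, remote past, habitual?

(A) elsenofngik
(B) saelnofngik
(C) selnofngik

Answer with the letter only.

Attach number plural el- → elnofngi.
Attach aspect habitual sa- → saelnofngi.
Attach tense remote past -k → saelnofngik.
Apply vowel harmony: saelnofngik → seelnofngik.
Apply vowel deletion: seelnofngik → selnofngik.
So the correct form is selnofngik, option (C).
(A) elsenofngik is wrong: it has the affixes in the wrong order.
(B) saelnofngik is wrong: it fails to apply the sound rule(s).

C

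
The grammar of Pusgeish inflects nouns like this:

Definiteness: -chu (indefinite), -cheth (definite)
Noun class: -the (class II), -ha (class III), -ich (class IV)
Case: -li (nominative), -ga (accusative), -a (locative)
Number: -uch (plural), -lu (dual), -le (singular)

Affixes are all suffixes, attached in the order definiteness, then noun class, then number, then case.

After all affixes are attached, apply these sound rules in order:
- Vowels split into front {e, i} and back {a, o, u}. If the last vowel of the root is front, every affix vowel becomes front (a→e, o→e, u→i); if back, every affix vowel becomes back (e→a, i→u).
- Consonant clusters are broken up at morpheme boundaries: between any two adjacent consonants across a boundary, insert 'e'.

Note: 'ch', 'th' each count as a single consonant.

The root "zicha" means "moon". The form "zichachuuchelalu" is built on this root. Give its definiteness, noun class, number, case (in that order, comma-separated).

indefinite, class IV, singular, nominative

Segment: zicha-chu-ich-le-li.
definiteness: -chu → indefinite.
noun class: -ich → class IV.
number: -le → singular.
case: -li → nominative.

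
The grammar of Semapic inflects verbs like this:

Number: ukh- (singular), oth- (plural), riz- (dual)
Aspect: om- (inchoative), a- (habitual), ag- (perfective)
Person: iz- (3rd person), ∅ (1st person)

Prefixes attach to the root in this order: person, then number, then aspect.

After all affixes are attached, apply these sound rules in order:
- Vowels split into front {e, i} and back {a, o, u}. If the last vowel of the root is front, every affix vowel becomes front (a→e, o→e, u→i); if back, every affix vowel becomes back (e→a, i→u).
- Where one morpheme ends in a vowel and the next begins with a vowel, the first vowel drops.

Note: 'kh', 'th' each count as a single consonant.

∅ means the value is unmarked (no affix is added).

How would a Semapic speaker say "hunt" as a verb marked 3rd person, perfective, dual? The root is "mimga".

agruzuzmimga

Attach person 3rd person iz- → izmimga.
Attach number dual riz- → rizizmimga.
Attach aspect perfective ag- → agrizizmimga.
Apply vowel harmony: agrizizmimga → agruzuzmimga.
Vowel deletion: no change.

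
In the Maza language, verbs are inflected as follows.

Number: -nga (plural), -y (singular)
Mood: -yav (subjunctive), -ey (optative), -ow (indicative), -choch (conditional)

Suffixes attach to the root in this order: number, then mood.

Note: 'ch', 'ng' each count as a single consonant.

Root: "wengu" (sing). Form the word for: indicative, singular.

Attach number singular -y → wenguy.
Attach mood indicative -ow → wenguyow.

wenguyow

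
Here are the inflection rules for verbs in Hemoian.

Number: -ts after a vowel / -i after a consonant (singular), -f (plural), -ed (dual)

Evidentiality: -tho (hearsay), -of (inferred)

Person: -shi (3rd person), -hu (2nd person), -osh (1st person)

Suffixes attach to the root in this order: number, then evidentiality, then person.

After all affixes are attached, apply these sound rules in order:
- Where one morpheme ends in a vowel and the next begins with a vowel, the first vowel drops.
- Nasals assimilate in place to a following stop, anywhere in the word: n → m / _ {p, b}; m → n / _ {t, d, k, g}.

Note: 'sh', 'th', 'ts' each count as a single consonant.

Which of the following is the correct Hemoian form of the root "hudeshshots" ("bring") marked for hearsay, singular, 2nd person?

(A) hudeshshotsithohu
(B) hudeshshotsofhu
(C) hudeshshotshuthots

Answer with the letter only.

Attach number singular -i (after consonant 'ts') → hudeshshotsi.
Attach evidentiality hearsay -tho → hudeshshotsitho.
Attach person 2nd person -hu → hudeshshotsithohu.
Vowel deletion: no change.
Nasal assimilation: no change.
So the correct form is hudeshshotsithohu, option (A).
(B) hudeshshotsofhu is wrong: it uses inferred instead of hearsay for evidentiality.
(C) hudeshshotshuthots is wrong: it has the affixes in the wrong order.

A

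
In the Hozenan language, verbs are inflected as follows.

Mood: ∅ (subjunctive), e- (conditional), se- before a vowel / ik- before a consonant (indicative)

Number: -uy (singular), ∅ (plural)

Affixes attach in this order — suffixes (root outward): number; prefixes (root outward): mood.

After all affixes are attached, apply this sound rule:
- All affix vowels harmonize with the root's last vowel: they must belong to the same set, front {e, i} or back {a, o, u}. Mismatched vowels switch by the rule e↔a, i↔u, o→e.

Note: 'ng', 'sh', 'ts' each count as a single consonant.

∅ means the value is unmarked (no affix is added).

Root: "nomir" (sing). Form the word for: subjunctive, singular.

mood = subjunctive: zero marking, form stays nomir.
Attach number singular -uy → nomiruy.
Apply vowel harmony: nomiruy → nomiriy.

nomiriy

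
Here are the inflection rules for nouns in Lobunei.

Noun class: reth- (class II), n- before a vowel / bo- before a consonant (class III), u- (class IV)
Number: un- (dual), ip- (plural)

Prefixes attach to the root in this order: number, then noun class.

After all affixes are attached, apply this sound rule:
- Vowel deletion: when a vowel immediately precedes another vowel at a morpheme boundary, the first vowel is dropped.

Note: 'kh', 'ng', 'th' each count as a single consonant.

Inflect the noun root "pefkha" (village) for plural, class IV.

Attach number plural ip- → ippefkha.
Attach noun class class IV u- → uippefkha.
Apply vowel deletion: uippefkha → ippefkha.

ippefkha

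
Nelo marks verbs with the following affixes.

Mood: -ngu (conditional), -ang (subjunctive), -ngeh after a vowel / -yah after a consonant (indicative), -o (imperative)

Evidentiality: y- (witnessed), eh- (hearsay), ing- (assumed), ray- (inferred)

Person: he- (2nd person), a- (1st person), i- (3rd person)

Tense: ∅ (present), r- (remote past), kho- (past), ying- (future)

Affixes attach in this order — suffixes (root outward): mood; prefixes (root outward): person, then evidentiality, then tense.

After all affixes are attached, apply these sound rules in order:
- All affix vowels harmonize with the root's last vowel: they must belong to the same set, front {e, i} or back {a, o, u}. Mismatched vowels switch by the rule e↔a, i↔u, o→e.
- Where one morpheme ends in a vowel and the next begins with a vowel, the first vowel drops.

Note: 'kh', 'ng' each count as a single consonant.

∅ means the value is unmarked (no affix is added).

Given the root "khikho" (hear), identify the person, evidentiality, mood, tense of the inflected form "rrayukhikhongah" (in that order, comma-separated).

3rd person, inferred, indicative, remote past

Segment: r-ray-i-khikho-ngeh.
person: i- → 3rd person.
evidentiality: ray- → inferred.
mood: -ngeh/yah → indicative.
tense: r- → remote past.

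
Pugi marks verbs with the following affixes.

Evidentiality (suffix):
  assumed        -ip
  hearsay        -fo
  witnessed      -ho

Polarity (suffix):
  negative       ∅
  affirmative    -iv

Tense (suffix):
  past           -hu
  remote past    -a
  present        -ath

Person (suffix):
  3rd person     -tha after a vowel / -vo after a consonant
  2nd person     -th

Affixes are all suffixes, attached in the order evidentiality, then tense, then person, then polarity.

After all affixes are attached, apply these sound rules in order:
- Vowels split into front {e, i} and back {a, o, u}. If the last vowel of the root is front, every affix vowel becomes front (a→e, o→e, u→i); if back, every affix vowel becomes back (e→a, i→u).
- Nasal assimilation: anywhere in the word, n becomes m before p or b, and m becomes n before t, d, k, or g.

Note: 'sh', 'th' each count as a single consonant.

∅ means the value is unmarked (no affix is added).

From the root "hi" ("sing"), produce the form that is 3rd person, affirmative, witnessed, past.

hihehitheiv

Attach evidentiality witnessed -ho → hiho.
Attach tense past -hu → hihohu.
Attach person 3rd person -tha (after vowel 'u') → hihohutha.
Attach polarity affirmative -iv → hihohuthaiv.
Apply vowel harmony: hihohuthaiv → hihehitheiv.
Nasal assimilation: no change.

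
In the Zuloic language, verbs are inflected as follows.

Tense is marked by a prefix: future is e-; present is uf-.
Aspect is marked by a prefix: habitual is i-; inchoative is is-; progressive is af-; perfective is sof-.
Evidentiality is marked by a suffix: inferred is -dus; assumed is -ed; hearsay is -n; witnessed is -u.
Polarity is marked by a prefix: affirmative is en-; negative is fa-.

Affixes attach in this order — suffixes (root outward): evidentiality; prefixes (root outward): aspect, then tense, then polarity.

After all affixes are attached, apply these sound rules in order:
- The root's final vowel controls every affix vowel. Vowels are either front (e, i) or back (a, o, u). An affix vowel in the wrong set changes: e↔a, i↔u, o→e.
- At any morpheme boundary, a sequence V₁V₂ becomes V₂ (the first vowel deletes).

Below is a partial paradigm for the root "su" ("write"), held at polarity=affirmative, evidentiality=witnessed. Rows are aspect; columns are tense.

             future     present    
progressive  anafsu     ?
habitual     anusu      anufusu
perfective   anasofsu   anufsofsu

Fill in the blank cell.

Attach aspect progressive af- → afsu.
Attach tense present uf- → ufafsu.
Attach polarity affirmative en- → enufafsu.
Attach evidentiality witnessed -u → enufafsuu.
Apply vowel harmony: enufafsuu → anufafsuu.
Apply vowel deletion: anufafsuu → anufafsu.

anufafsu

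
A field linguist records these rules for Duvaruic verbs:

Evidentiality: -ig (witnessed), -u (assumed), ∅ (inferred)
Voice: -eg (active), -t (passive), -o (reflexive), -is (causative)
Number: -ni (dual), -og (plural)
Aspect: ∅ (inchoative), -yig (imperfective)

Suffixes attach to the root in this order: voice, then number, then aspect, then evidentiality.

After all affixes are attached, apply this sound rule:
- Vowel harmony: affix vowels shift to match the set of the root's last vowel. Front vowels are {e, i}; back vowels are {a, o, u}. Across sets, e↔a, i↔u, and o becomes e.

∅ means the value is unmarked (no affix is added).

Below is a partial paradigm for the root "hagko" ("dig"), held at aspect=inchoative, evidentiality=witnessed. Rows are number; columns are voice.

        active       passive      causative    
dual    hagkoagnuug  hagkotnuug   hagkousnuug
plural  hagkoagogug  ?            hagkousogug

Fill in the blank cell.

hagkotogug

Attach voice passive -t → hagkot.
Attach number plural -og → hagkotog.
aspect = inchoative: zero marking, form stays hagkotog.
Attach evidentiality witnessed -ig → hagkotogig.
Apply vowel harmony: hagkotogig → hagkotogug.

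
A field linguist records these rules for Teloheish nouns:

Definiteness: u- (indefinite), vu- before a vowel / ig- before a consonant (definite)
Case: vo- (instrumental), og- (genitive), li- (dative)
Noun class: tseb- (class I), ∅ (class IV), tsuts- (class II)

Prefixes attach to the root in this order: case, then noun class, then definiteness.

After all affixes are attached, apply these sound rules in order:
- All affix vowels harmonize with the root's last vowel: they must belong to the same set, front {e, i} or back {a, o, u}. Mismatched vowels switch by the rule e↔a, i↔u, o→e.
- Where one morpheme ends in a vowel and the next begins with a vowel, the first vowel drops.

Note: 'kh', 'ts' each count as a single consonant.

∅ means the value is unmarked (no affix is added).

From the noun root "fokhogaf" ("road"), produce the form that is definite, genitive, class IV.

Attach case genitive og- → ogfokhogaf.
noun class = class IV: zero marking, form stays ogfokhogaf.
Attach definiteness definite vu- (before vowel 'o') → vuogfokhogaf.
Vowel harmony: no change.
Apply vowel deletion: vuogfokhogaf → vogfokhogaf.

vogfokhogaf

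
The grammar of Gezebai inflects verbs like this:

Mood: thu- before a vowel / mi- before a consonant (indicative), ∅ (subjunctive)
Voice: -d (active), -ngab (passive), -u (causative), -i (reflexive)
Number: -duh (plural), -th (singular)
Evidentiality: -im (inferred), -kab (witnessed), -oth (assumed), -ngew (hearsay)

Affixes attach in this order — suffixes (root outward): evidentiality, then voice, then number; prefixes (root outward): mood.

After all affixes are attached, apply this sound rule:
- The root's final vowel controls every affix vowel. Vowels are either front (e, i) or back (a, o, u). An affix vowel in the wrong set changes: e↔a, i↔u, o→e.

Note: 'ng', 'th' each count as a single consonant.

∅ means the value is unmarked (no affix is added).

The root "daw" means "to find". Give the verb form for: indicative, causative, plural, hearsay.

Attach evidentiality hearsay -ngew → dawngew.
Attach mood indicative mi- (before consonant 'd') → midawngew.
Attach voice causative -u → midawngewu.
Attach number plural -duh → midawngewuduh.
Apply vowel harmony: midawngewuduh → mudawngawuduh.

mudawngawuduh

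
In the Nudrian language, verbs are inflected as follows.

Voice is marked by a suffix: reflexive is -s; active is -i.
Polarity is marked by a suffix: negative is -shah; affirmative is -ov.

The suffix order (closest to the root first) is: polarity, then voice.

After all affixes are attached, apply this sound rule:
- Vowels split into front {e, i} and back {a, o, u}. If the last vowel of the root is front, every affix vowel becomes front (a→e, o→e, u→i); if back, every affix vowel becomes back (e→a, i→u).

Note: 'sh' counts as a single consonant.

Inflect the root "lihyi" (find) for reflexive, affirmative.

Attach polarity affirmative -ov → lihyiov.
Attach voice reflexive -s → lihyiovs.
Apply vowel harmony: lihyiovs → lihyievs.

lihyievs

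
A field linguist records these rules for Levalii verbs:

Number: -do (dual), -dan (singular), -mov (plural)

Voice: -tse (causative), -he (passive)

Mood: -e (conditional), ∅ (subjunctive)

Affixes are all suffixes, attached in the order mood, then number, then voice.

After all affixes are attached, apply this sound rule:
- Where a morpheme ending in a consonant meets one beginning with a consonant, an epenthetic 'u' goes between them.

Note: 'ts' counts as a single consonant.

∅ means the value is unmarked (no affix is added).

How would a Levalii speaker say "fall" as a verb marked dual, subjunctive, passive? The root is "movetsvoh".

movetsvohudohe

mood = subjunctive: zero marking, form stays movetsvoh.
Attach number dual -do → movetsvohdo.
Attach voice passive -he → movetsvohdohe.
Apply epenthesis: movetsvohdohe → movetsvohudohe.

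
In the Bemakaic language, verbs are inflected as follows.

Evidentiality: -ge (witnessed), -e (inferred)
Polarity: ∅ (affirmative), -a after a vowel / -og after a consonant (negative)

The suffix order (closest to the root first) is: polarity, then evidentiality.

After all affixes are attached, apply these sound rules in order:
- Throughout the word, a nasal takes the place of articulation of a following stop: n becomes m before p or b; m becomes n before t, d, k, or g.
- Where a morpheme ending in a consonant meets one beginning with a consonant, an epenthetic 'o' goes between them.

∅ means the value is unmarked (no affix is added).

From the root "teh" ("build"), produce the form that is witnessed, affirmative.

polarity = affirmative: zero marking, form stays teh.
Attach evidentiality witnessed -ge → tehge.
Nasal assimilation: no change.
Apply epenthesis: tehge → tehoge.

tehoge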